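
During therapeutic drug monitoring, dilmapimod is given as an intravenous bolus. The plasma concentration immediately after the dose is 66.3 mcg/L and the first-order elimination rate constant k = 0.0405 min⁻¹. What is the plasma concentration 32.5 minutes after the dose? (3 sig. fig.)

C(t) = C₀ e^(−kt) = 66.3 × e^(−0.04050 × 32.5) = 66.3 × e^(−1.316) = 66.3 × 0.2681 ≈ 17.8 mcg/L

17.8 mcg/L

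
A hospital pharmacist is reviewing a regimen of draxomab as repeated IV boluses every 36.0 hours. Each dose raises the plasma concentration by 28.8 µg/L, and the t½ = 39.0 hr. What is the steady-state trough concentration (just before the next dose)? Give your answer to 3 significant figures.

k = ln 2 / 39.0 = 0.01777 hr⁻¹
Fraction remaining after one interval: e^(−kτ) = e^(−0.01777 × 36.0) = 0.5274
R = 1 / (1 − 0.5274) = 2.116
Css,max = 28.8 × 2.116 = 60.94 µg/L
Css,min = Css,max × e^(−kτ) = 60.94 × 0.5274 ≈ 32.1 µg/L

32.1 µg/L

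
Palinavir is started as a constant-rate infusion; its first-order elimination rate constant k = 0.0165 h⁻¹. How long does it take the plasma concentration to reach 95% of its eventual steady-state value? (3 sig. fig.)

f = 1 − e^(−kt)  ⇒  t = −ln(1 − f) / k
t = −ln(1 − 0.95) / 0.01650 = 2.996 / 0.01650 ≈ 182 hours

182 hours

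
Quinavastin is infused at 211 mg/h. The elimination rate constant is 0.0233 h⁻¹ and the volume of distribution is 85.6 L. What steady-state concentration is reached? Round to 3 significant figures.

CL = k · V = 0.0233 × 85.6 = 1.994 L/h
Css = rate / CL = 211 / 1.994 ≈ 106 mg/L

106 mg/L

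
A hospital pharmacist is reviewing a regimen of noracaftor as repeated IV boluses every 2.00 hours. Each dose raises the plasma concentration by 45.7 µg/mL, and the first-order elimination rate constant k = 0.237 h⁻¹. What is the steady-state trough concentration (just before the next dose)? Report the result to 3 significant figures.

Fraction remaining after one interval: e^(−kτ) = e^(−0.2370 × 2.00) = 0.6225
R = 1 / (1 − 0.6225) = 2.649
Css,max = 45.7 × 2.649 = 121.1 µg/mL
Css,min = Css,max × e^(−kτ) = 121.1 × 0.6225 ≈ 75.4 µg/mL

75.4 µg/mL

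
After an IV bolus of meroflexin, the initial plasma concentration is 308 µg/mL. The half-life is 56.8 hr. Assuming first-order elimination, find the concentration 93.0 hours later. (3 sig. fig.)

k = ln 2 / 56.8 = 0.01220 hr⁻¹
93.0 hr is 1.637 half-lives, so C = 308 × (1/2)^1.637 = 308 × 0.3215 ≈ 99.0 µg/mL

99.0 µg/mL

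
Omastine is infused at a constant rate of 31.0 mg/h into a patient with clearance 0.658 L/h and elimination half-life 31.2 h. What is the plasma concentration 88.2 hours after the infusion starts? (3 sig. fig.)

40.5 mg/L

Css = rate / CL = 31.0 / 0.658 = 47.11 mg/L
k = ln 2 / 31.2 = 0.02222 h⁻¹
C(t) = Css (1 − e^(−kt)) = 47.11 × (1 − e^(−1.959)) = 47.11 × 0.8591 ≈ 40.5 mg/L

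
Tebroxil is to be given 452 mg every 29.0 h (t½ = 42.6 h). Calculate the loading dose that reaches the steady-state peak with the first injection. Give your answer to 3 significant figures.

1200 mg

k = ln 2 / 42.6 = 0.01627 h⁻¹
Accumulation ratio R = 1 / (1 − e^(−kτ)) = 1 / (1 − e^(−0.01627×29.0)) = 1 / (1 − 0.6238) = 2.658
Loading dose = maintenance dose × R = 452 × 2.658 ≈ 1200 mg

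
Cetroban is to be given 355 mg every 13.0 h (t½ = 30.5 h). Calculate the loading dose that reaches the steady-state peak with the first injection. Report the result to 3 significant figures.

k = ln 2 / 30.5 = 0.02273 h⁻¹
Accumulation ratio R = 1 / (1 − e^(−kτ)) = 1 / (1 − e^(−0.02273×13.0)) = 1 / (1 − 0.7442) = 3.909
Loading dose = maintenance dose × R = 355 × 3.909 ≈ 1390 mg

1390 mg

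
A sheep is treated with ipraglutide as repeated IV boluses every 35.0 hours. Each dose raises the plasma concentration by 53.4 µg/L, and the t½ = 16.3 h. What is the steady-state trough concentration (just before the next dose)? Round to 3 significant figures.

k = ln 2 / 16.3 = 0.04252 h⁻¹
Fraction remaining after one interval: e^(−kτ) = e^(−0.04252 × 35.0) = 0.2257
R = 1 / (1 − 0.2257) = 1.292
Css,max = 53.4 × 1.292 = 68.97 µg/L
Css,min = Css,max × e^(−kτ) = 68.97 × 0.2257 ≈ 15.6 µg/L

15.6 µg/L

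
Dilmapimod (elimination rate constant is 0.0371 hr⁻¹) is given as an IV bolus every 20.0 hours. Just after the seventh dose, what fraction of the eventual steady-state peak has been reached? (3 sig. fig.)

f_n = 1 − e^(−nkτ) = 1 − e^(−7 × 0.03710 × 20.0) = 1 − e^(−5.194) = 1 − 0.005550 ≈ 0.994

0.994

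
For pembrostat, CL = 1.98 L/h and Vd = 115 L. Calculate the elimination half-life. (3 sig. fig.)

k = CL / V = 1.98 / 115 = 0.01722 h⁻¹
t½ = ln 2 / k = ln 2 / 0.01722 ≈ 40.3 hours

40.3 hours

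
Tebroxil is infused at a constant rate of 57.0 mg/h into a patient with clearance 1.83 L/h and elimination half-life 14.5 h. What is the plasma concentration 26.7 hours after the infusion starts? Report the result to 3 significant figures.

22.5 mg/L

Css = rate / CL = 57.0 / 1.83 = 31.15 mg/L
k = ln 2 / 14.5 = 0.04780 h⁻¹
C(t) = Css (1 − e^(−kt)) = 31.15 × (1 − e^(−1.276)) = 31.15 × 0.7209 ≈ 22.5 mg/L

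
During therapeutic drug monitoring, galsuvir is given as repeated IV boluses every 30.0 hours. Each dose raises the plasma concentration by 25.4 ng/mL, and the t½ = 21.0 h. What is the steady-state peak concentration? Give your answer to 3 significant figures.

40.4 ng/mL

k = ln 2 / 21.0 = 0.03301 h⁻¹
Fraction remaining after one interval: e^(−kτ) = e^(−0.03301 × 30.0) = 0.3715
R = 1 / (1 − 0.3715) = 1.591
Css,max = 25.4 × 1.591 ≈ 40.4 ng/mL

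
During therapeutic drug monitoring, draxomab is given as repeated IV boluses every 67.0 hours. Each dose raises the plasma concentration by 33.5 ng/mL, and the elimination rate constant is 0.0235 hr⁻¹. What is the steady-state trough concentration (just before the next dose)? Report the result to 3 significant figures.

8.75 ng/mL

Fraction remaining after one interval: e^(−kτ) = e^(−0.02350 × 67.0) = 0.2071
R = 1 / (1 − 0.2071) = 1.261
Css,max = 33.5 × 1.261 = 42.25 ng/mL
Css,min = Css,max × e^(−kτ) = 42.25 × 0.2071 ≈ 8.75 ng/mL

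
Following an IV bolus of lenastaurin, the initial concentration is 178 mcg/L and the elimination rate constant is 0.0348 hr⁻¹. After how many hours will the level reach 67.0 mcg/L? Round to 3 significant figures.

C(t) = C₀ e^(−kt)  ⇒  t = ln(C₀/C) / k
t = ln(178/67.0) / 0.03480 = 0.9771 / 0.03480 ≈ 28.1 hours

28.1 hours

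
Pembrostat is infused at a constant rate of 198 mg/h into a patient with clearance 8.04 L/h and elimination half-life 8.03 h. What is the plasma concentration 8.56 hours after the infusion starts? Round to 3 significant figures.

12.9 µg/mL

Css = rate / CL = 198 / 8.04 = 24.63 µg/mL
k = ln 2 / 8.03 = 0.08632 h⁻¹
C(t) = Css (1 − e^(−kt)) = 24.63 × (1 − e^(−0.7389)) = 24.63 × 0.5224 ≈ 12.9 µg/mL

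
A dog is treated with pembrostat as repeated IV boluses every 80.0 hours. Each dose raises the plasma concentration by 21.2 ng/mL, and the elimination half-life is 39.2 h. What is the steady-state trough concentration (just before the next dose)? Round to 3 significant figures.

k = ln 2 / 39.2 = 0.01768 h⁻¹
Fraction remaining after one interval: e^(−kτ) = e^(−0.01768 × 80.0) = 0.2430
R = 1 / (1 − 0.2430) = 1.321
Css,max = 21.2 × 1.321 = 28.01 ng/mL
Css,min = Css,max × e^(−kτ) = 28.01 × 0.2430 ≈ 6.81 ng/mL

6.81 ng/mL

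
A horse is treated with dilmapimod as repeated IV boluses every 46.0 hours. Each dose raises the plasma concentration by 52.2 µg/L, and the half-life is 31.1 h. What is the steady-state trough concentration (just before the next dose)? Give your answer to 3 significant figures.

k = ln 2 / 31.1 = 0.02229 h⁻¹
Fraction remaining after one interval: e^(−kτ) = e^(−0.02229 × 46.0) = 0.3587
R = 1 / (1 − 0.3587) = 1.559
Css,max = 52.2 × 1.559 = 81.40 µg/L
Css,min = Css,max × e^(−kτ) = 81.40 × 0.3587 ≈ 29.2 µg/L

29.2 µg/L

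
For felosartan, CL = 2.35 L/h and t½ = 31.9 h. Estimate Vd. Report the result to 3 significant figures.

108 L

k = ln 2 / t½ = ln 2 / 31.9 = 0.02173 h⁻¹
V = CL / k = 2.35 / 0.02173 ≈ 108 L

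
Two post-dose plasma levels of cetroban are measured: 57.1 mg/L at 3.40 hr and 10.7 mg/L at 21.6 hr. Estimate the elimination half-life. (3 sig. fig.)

k = ln(C₁/C₂) / (t₂ − t₁) = ln(57.1/10.7) / (21.6 − 3.40)
  = 1.675 / 18.20 = 0.09201 hr⁻¹
t½ = ln 2 / k = ln 2 / 0.09201 ≈ 7.53 hours

7.53 hours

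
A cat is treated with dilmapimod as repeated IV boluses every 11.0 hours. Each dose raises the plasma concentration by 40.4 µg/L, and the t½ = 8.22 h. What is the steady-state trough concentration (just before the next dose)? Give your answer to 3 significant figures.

k = ln 2 / 8.22 = 0.08432 h⁻¹
Fraction remaining after one interval: e^(−kτ) = e^(−0.08432 × 11.0) = 0.3955
R = 1 / (1 − 0.3955) = 1.654
Css,max = 40.4 × 1.654 = 66.83 µg/L
Css,min = Css,max × e^(−kτ) = 66.83 × 0.3955 ≈ 26.4 µg/L

26.4 µg/L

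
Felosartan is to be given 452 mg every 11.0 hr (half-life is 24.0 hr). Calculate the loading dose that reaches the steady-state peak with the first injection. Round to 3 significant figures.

1660 mg

k = ln 2 / 24.0 = 0.02888 hr⁻¹
Accumulation ratio R = 1 / (1 − e^(−kτ)) = 1 / (1 − e^(−0.02888×11.0)) = 1 / (1 − 0.7278) = 3.674
Loading dose = maintenance dose × R = 452 × 3.674 ≈ 1660 mg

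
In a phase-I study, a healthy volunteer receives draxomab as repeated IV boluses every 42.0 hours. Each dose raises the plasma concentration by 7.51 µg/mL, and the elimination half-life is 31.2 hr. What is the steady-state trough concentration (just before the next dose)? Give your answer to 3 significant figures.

k = ln 2 / 31.2 = 0.02222 hr⁻¹
Fraction remaining after one interval: e^(−kτ) = e^(−0.02222 × 42.0) = 0.3933
R = 1 / (1 − 0.3933) = 1.648
Css,max = 7.51 × 1.648 = 12.38 µg/mL
Css,min = Css,max × e^(−kτ) = 12.38 × 0.3933 ≈ 4.87 µg/mL

4.87 µg/mL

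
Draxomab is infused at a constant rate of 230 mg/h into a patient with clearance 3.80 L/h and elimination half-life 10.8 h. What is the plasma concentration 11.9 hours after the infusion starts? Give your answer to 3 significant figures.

Css = rate / CL = 230 / 3.80 = 60.53 µg/mL
k = ln 2 / 10.8 = 0.06418 h⁻¹
C(t) = Css (1 − e^(−kt)) = 60.53 × (1 − e^(−0.7637)) = 60.53 × 0.5341 ≈ 32.3 µg/mL

32.3 µg/mL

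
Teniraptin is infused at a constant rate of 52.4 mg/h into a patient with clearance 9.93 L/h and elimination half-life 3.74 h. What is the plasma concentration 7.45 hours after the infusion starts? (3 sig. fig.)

3.95 mg/L

Css = rate / CL = 52.4 / 9.93 = 5.277 mg/L
k = ln 2 / 3.74 = 0.1853 h⁻¹
C(t) = Css (1 − e^(−kt)) = 5.277 × (1 − e^(−1.381)) = 5.277 × 0.7486 ≈ 3.95 mg/L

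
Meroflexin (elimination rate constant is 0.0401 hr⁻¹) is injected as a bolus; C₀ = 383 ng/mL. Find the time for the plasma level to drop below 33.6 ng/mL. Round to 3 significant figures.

C(t) = C₀ e^(−kt)  ⇒  t = ln(C₀/C) / k
t = ln(383/33.6) / 0.04010 = 2.434 / 0.04010 ≈ 60.7 hours

60.7 hours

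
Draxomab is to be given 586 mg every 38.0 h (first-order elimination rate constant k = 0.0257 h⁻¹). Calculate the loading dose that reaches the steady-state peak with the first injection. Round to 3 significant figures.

940 mg

Accumulation ratio R = 1 / (1 − e^(−kτ)) = 1 / (1 − e^(−0.02570×38.0)) = 1 / (1 − 0.3766) = 1.604
Loading dose = maintenance dose × R = 586 × 1.604 ≈ 940 mg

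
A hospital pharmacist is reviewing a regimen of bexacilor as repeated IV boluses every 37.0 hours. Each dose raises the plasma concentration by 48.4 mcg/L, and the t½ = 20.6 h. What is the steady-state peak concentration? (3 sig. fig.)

68.0 mcg/L

k = ln 2 / 20.6 = 0.03365 h⁻¹
Fraction remaining after one interval: e^(−kτ) = e^(−0.03365 × 37.0) = 0.2879
R = 1 / (1 − 0.2879) = 1.404
Css,max = 48.4 × 1.404 ≈ 68.0 mcg/L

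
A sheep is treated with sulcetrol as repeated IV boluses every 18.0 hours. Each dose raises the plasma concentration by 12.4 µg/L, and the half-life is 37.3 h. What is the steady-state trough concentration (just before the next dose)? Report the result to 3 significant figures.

31.2 µg/L

k = ln 2 / 37.3 = 0.01858 h⁻¹
Fraction remaining after one interval: e^(−kτ) = e^(−0.01858 × 18.0) = 0.7157
R = 1 / (1 − 0.7157) = 3.517
Css,max = 12.4 × 3.517 = 43.62 µg/L
Css,min = Css,max × e^(−kτ) = 43.62 × 0.7157 ≈ 31.2 µg/L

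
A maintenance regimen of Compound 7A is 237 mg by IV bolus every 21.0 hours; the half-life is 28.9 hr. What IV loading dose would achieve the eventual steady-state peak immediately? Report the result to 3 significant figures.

k = ln 2 / 28.9 = 0.02398 hr⁻¹
Accumulation ratio R = 1 / (1 − e^(−kτ)) = 1 / (1 − e^(−0.02398×21.0)) = 1 / (1 − 0.6043) = 2.527
Loading dose = maintenance dose × R = 237 × 2.527 ≈ 599 mg

599 mg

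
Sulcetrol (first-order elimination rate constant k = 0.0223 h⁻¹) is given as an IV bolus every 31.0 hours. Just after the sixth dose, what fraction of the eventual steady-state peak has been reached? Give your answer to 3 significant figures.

0.984

f_n = 1 − e^(−nkτ) = 1 − e^(−6 × 0.02230 × 31.0) = 1 − e^(−4.148) = 1 − 0.01580 ≈ 0.984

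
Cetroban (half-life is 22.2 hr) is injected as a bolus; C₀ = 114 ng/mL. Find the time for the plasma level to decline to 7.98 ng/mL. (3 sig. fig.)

85.2 hours

k = ln 2 / 22.2 = 0.03122 hr⁻¹
C(t) = C₀ e^(−kt)  ⇒  t = ln(C₀/C) / k
t = ln(114/7.98) / 0.03122 = 2.659 / 0.03122 ≈ 85.2 hours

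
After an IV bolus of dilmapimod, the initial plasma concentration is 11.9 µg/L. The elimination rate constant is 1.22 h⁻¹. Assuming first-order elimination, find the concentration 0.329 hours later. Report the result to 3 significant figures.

C(t) = C₀ e^(−kt) = 11.9 × e^(−1.220 × 0.329) = 11.9 × e^(−0.4014) = 11.9 × 0.6694 ≈ 7.97 µg/L

7.97 µg/L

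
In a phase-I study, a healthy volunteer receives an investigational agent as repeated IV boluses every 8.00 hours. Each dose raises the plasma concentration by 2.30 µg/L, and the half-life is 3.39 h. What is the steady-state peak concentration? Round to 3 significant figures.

k = ln 2 / 3.39 = 0.2045 h⁻¹
Fraction remaining after one interval: e^(−kτ) = e^(−0.2045 × 8.00) = 0.1948
R = 1 / (1 − 0.1948) = 1.242
Css,max = 2.30 × 1.242 ≈ 2.86 µg/L

2.86 µg/L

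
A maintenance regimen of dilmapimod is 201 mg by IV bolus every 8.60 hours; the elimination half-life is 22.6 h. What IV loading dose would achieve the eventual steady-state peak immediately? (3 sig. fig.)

867 mg

k = ln 2 / 22.6 = 0.03067 h⁻¹
Accumulation ratio R = 1 / (1 − e^(−kτ)) = 1 / (1 − e^(−0.03067×8.60)) = 1 / (1 − 0.7682) = 4.313
Loading dose = maintenance dose × R = 201 × 4.313 ≈ 867 mg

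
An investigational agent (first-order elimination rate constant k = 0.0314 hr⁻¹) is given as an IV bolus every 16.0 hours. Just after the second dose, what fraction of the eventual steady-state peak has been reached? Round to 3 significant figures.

f_n = 1 − e^(−nkτ) = 1 − e^(−2 × 0.03140 × 16.0) = 1 − e^(−1.005) = 1 − 0.3661 ≈ 0.634

0.634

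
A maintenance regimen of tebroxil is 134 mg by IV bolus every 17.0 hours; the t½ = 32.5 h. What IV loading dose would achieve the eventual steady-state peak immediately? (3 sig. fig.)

441 mg

k = ln 2 / 32.5 = 0.02133 h⁻¹
Accumulation ratio R = 1 / (1 − e^(−kτ)) = 1 / (1 − e^(−0.02133×17.0)) = 1 / (1 − 0.6959) = 3.288
Loading dose = maintenance dose × R = 134 × 3.288 ≈ 441 mg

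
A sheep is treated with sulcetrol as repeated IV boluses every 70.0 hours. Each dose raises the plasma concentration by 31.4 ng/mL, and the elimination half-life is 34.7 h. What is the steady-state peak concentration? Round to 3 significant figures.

k = ln 2 / 34.7 = 0.01998 h⁻¹
Fraction remaining after one interval: e^(−kτ) = e^(−0.01998 × 70.0) = 0.2470
R = 1 / (1 − 0.2470) = 1.328
Css,max = 31.4 × 1.328 ≈ 41.7 ng/mL

41.7 ng/mL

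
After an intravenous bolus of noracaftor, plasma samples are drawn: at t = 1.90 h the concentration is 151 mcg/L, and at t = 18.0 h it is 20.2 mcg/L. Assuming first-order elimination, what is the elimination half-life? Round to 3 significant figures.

k = ln(C₁/C₂) / (t₂ − t₁) = ln(151/20.2) / (18.0 − 1.90)
  = 2.012 / 16.10 = 0.1249 h⁻¹
t½ = ln 2 / k = ln 2 / 0.1249 ≈ 5.55 hours

5.55 hours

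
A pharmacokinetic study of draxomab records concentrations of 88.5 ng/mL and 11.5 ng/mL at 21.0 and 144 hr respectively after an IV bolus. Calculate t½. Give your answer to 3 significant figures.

k = ln(C₁/C₂) / (t₂ − t₁) = ln(88.5/11.5) / (144 − 21.0)
  = 2.041 / 123.0 = 0.01659 hr⁻¹
t½ = ln 2 / k = ln 2 / 0.01659 ≈ 41.8 hours

41.8 hours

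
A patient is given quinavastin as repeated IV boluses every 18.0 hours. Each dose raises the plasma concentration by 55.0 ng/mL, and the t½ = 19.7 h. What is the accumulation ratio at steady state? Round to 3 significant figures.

2.13

k = ln 2 / 19.7 = 0.03519 h⁻¹
Fraction remaining after one interval: e^(−kτ) = e^(−0.03519 × 18.0) = 0.5308
R = 1 / (1 − 0.5308) = 1 / 0.4692 ≈ 2.13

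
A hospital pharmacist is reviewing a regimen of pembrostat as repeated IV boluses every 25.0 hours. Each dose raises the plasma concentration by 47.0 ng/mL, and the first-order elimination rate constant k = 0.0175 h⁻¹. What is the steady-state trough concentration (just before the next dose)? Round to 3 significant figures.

85.6 ng/mL

Fraction remaining after one interval: e^(−kτ) = e^(−0.01750 × 25.0) = 0.6456
R = 1 / (1 − 0.6456) = 2.822
Css,max = 47.0 × 2.822 = 132.6 ng/mL
Css,min = Css,max × e^(−kτ) = 132.6 × 0.6456 ≈ 85.6 ng/mL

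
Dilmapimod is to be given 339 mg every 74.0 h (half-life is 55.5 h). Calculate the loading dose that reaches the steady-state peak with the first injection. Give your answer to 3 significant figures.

562 mg

k = ln 2 / 55.5 = 0.01249 h⁻¹
Accumulation ratio R = 1 / (1 − e^(−kτ)) = 1 / (1 − e^(−0.01249×74.0)) = 1 / (1 − 0.3969) = 1.658
Loading dose = maintenance dose × R = 339 × 1.658 ≈ 562 mg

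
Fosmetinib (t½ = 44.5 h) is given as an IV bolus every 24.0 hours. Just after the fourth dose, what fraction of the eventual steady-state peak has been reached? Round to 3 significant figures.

0.776

k = ln 2 / 44.5 = 0.01558 h⁻¹
f_n = 1 − e^(−nkτ) = 1 − e^(−4 × 0.01558 × 24.0) = 1 − e^(−1.495) = 1 − 0.2242 ≈ 0.776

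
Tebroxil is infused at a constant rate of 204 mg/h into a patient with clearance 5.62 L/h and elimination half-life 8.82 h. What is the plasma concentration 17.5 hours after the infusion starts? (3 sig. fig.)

27.1 mg/L

Css = rate / CL = 204 / 5.62 = 36.30 mg/L
k = ln 2 / 8.82 = 0.07859 h⁻¹
C(t) = Css (1 − e^(−kt)) = 36.30 × (1 − e^(−1.375)) = 36.30 × 0.7472 ≈ 27.1 mg/L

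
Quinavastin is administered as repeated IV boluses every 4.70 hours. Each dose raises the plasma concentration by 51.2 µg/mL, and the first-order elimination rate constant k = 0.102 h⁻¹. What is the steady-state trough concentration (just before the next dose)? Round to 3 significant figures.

Fraction remaining after one interval: e^(−kτ) = e^(−0.1020 × 4.70) = 0.6192
R = 1 / (1 − 0.6192) = 2.626
Css,max = 51.2 × 2.626 = 134.4 µg/mL
Css,min = Css,max × e^(−kτ) = 134.4 × 0.6192 ≈ 83.2 µg/mL

83.2 µg/mL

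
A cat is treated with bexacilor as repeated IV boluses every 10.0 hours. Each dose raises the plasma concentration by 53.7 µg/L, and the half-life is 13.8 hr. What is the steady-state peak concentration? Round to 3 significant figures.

k = ln 2 / 13.8 = 0.05023 hr⁻¹
Fraction remaining after one interval: e^(−kτ) = e^(−0.05023 × 10.0) = 0.6051
R = 1 / (1 − 0.6051) = 2.533
Css,max = 53.7 × 2.533 ≈ 136 µg/L

136 µg/L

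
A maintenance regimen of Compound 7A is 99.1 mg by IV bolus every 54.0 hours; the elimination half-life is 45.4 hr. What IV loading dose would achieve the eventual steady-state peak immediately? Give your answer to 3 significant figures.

k = ln 2 / 45.4 = 0.01527 hr⁻¹
Accumulation ratio R = 1 / (1 − e^(−kτ)) = 1 / (1 − e^(−0.01527×54.0)) = 1 / (1 − 0.4385) = 1.781
Loading dose = maintenance dose × R = 99.1 × 1.781 ≈ 176 mg

176 mg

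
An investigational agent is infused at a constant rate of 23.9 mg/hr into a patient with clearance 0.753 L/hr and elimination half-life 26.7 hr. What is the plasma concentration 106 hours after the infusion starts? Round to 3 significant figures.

Css = rate / CL = 23.9 / 0.753 = 31.74 µg/mL
k = ln 2 / 26.7 = 0.02596 hr⁻¹
C(t) = Css (1 − e^(−kt)) = 31.74 × (1 − e^(−2.752)) = 31.74 × 0.9362 ≈ 29.7 µg/mL

29.7 µg/mL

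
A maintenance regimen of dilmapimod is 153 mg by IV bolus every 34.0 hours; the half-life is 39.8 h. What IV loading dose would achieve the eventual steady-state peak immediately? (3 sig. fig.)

k = ln 2 / 39.8 = 0.01742 h⁻¹
Accumulation ratio R = 1 / (1 − e^(−kτ)) = 1 / (1 − e^(−0.01742×34.0)) = 1 / (1 − 0.5531) = 2.238
Loading dose = maintenance dose × R = 153 × 2.238 ≈ 342 mg

342 mg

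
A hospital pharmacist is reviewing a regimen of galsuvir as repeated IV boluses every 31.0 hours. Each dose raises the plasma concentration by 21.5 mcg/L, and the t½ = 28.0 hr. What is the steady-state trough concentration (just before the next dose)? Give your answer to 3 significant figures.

k = ln 2 / 28.0 = 0.02476 hr⁻¹
Fraction remaining after one interval: e^(−kτ) = e^(−0.02476 × 31.0) = 0.4642
R = 1 / (1 − 0.4642) = 1.866
Css,max = 21.5 × 1.866 = 40.13 mcg/L
Css,min = Css,max × e^(−kτ) = 40.13 × 0.4642 ≈ 18.6 mcg/L

18.6 mcg/L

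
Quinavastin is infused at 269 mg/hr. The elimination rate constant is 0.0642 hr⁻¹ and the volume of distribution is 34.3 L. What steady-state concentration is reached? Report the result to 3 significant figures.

CL = k · V = 0.0642 × 34.3 = 2.202 L/hr
Css = rate / CL = 269 / 2.202 ≈ 122 µg/mL

122 µg/mL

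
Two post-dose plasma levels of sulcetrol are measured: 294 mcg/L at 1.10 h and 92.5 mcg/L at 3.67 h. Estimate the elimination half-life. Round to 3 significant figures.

1.54 hours

k = ln(C₁/C₂) / (t₂ − t₁) = ln(294/92.5) / (3.67 − 1.10)
  = 1.156 / 2.570 = 0.4499 h⁻¹
t½ = ln 2 / k = ln 2 / 0.4499 ≈ 1.54 hours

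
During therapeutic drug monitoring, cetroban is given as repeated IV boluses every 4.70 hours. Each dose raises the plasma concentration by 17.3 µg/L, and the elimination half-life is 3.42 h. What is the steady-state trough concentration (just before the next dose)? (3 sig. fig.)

k = ln 2 / 3.42 = 0.2027 h⁻¹
Fraction remaining after one interval: e^(−kτ) = e^(−0.2027 × 4.70) = 0.3857
R = 1 / (1 − 0.3857) = 1.628
Css,max = 17.3 × 1.628 = 28.16 µg/L
Css,min = Css,max × e^(−kτ) = 28.16 × 0.3857 ≈ 10.9 µg/L

10.9 µg/L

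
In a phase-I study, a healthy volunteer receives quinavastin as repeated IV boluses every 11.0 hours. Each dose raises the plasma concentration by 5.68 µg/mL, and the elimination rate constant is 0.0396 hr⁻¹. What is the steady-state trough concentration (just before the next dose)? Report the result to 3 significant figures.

Fraction remaining after one interval: e^(−kτ) = e^(−0.03960 × 11.0) = 0.6469
R = 1 / (1 − 0.6469) = 2.832
Css,max = 5.68 × 2.832 = 16.09 µg/mL
Css,min = Css,max × e^(−kτ) = 16.09 × 0.6469 ≈ 10.4 µg/mL

10.4 µg/mL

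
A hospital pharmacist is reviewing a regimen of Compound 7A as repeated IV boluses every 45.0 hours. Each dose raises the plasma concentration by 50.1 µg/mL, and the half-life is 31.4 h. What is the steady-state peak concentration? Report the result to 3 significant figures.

k = ln 2 / 31.4 = 0.02207 h⁻¹
Fraction remaining after one interval: e^(−kτ) = e^(−0.02207 × 45.0) = 0.3703
R = 1 / (1 − 0.3703) = 1.588
Css,max = 50.1 × 1.588 ≈ 79.6 µg/mL

79.6 µg/mL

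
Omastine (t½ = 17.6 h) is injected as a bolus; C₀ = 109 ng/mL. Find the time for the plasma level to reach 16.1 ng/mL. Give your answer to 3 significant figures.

48.6 hours

k = ln 2 / 17.6 = 0.03938 h⁻¹
C(t) = C₀ e^(−kt)  ⇒  t = ln(C₀/C) / k
t = ln(109/16.1) / 0.03938 = 1.913 / 0.03938 ≈ 48.6 hours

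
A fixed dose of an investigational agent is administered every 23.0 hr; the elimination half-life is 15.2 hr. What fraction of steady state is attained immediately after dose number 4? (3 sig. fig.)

0.985

k = ln 2 / 15.2 = 0.04560 hr⁻¹
f_n = 1 − e^(−nkτ) = 1 − e^(−4 × 0.04560 × 23.0) = 1 − e^(−4.195) = 1 − 0.01507 ≈ 0.985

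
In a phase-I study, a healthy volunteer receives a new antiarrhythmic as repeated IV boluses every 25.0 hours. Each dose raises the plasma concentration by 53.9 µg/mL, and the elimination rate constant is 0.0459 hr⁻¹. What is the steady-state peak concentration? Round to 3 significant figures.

79.0 µg/mL

Fraction remaining after one interval: e^(−kτ) = e^(−0.04590 × 25.0) = 0.3174
R = 1 / (1 − 0.3174) = 1.465
Css,max = 53.9 × 1.465 ≈ 79.0 µg/mL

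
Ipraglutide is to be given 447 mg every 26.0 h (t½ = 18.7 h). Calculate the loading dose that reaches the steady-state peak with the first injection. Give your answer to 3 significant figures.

723 mg

k = ln 2 / 18.7 = 0.03707 h⁻¹
Accumulation ratio R = 1 / (1 − e^(−kτ)) = 1 / (1 − e^(−0.03707×26.0)) = 1 / (1 − 0.3815) = 1.617
Loading dose = maintenance dose × R = 447 × 1.617 ≈ 723 mg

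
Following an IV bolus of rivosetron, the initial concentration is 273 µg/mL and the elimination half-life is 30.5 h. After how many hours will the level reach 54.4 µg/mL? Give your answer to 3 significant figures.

71.0 hours

k = ln 2 / 30.5 = 0.02273 h⁻¹
C(t) = C₀ e^(−kt)  ⇒  t = ln(C₀/C) / k
t = ln(273/54.4) / 0.02273 = 1.613 / 0.02273 ≈ 71.0 hours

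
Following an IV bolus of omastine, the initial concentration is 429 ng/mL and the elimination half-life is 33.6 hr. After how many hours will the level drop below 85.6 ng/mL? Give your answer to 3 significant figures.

k = ln 2 / 33.6 = 0.02063 hr⁻¹
C(t) = C₀ e^(−kt)  ⇒  t = ln(C₀/C) / k
t = ln(429/85.6) / 0.02063 = 1.612 / 0.02063 ≈ 78.1 hours

78.1 hours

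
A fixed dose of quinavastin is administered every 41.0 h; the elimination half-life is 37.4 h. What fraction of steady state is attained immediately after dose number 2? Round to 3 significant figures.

0.781

k = ln 2 / 37.4 = 0.01853 h⁻¹
f_n = 1 − e^(−nkτ) = 1 − e^(−2 × 0.01853 × 41.0) = 1 − e^(−1.520) = 1 − 0.2188 ≈ 0.781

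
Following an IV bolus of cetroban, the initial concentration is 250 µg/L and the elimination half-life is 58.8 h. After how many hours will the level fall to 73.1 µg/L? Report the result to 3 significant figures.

104 hours

k = ln 2 / 58.8 = 0.01179 h⁻¹
C(t) = C₀ e^(−kt)  ⇒  t = ln(C₀/C) / k
t = ln(250/73.1) / 0.01179 = 1.230 / 0.01179 ≈ 104 hours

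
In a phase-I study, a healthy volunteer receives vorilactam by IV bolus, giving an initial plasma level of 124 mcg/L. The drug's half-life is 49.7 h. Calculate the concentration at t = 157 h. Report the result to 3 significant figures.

k = ln 2 / 49.7 = 0.01395 h⁻¹
157 h is 3.159 half-lives, so C = 124 × (1/2)^3.159 = 124 × 0.1120 ≈ 13.9 mcg/L

13.9 mcg/L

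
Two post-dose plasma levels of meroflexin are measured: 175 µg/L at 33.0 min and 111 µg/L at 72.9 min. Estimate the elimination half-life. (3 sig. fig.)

k = ln(C₁/C₂) / (t₂ − t₁) = ln(175/111) / (72.9 − 33.0)
  = 0.4553 / 39.90 = 0.01141 min⁻¹
t½ = ln 2 / k = ln 2 / 0.01141 ≈ 60.7 minutes

60.7 minutes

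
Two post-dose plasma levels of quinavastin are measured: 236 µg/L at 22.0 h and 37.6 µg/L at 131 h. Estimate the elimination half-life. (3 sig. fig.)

k = ln(C₁/C₂) / (t₂ − t₁) = ln(236/37.6) / (131 − 22.0)
  = 1.837 / 109.0 = 0.01685 h⁻¹
t½ = ln 2 / k = ln 2 / 0.01685 ≈ 41.1 hours

41.1 hours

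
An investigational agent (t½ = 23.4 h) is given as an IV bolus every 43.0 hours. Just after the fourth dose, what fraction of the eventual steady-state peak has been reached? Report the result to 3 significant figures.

k = ln 2 / 23.4 = 0.02962 h⁻¹
f_n = 1 − e^(−nkτ) = 1 − e^(−4 × 0.02962 × 43.0) = 1 − e^(−5.095) = 1 − 0.006128 ≈ 0.994

0.994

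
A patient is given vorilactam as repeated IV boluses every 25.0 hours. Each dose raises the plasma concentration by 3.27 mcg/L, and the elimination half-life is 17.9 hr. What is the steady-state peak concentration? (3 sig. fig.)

k = ln 2 / 17.9 = 0.03872 hr⁻¹
Fraction remaining after one interval: e^(−kτ) = e^(−0.03872 × 25.0) = 0.3798
R = 1 / (1 − 0.3798) = 1.612
Css,max = 3.27 × 1.612 ≈ 5.27 mcg/L

5.27 mcg/L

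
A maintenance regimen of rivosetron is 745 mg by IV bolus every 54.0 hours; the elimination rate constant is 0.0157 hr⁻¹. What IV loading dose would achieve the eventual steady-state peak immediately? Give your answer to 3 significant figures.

1300 mg

Accumulation ratio R = 1 / (1 − e^(−kτ)) = 1 / (1 − e^(−0.01570×54.0)) = 1 / (1 − 0.4284) = 1.749
Loading dose = maintenance dose × R = 745 × 1.749 ≈ 1300 mg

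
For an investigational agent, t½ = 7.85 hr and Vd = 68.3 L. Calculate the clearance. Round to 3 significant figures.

6.03 L/hr

k = ln 2 / t½ = ln 2 / 7.85 = 0.08830 hr⁻¹
CL = k · V = 0.08830 × 68.3 ≈ 6.03 L/hr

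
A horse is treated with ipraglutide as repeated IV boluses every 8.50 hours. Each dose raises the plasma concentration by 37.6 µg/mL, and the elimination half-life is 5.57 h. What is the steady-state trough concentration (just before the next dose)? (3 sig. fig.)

k = ln 2 / 5.57 = 0.1244 h⁻¹
Fraction remaining after one interval: e^(−kτ) = e^(−0.1244 × 8.50) = 0.3472
R = 1 / (1 − 0.3472) = 1.532
Css,max = 37.6 × 1.532 = 57.60 µg/mL
Css,min = Css,max × e^(−kτ) = 57.60 × 0.3472 ≈ 20.0 µg/mL

20.0 µg/mL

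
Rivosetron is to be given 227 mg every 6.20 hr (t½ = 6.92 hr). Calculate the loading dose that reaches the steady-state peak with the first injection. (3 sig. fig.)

491 mg

k = ln 2 / 6.92 = 0.1002 hr⁻¹
Accumulation ratio R = 1 / (1 − e^(−kτ)) = 1 / (1 − e^(−0.1002×6.20)) = 1 / (1 − 0.5374) = 2.162
Loading dose = maintenance dose × R = 227 × 2.162 ≈ 491 mg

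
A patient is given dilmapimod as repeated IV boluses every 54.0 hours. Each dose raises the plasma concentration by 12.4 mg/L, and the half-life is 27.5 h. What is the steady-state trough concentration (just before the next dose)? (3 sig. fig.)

4.28 mg/L

k = ln 2 / 27.5 = 0.02521 h⁻¹
Fraction remaining after one interval: e^(−kτ) = e^(−0.02521 × 54.0) = 0.2564
R = 1 / (1 − 0.2564) = 1.345
Css,max = 12.4 × 1.345 = 16.68 mg/L
Css,min = Css,max × e^(−kτ) = 16.68 × 0.2564 ≈ 4.28 mg/L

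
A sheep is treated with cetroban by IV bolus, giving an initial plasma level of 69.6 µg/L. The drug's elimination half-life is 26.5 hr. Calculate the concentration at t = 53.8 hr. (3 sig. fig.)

17.0 µg/L

k = ln 2 / 26.5 = 0.02616 hr⁻¹
C(t) = C₀ e^(−kt) = 69.6 × e^(−0.02616 × 53.8) = 69.6 × e^(−1.407) = 69.6 × 0.2448 ≈ 17.0 µg/L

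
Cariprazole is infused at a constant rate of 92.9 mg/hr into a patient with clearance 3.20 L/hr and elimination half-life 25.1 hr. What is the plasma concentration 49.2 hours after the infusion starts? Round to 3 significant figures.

Css = rate / CL = 92.9 / 3.20 = 29.03 mg/L
k = ln 2 / 25.1 = 0.02762 hr⁻¹
C(t) = Css (1 − e^(−kt)) = 29.03 × (1 − e^(−1.359)) = 29.03 × 0.7430 ≈ 21.6 mg/L

21.6 mg/L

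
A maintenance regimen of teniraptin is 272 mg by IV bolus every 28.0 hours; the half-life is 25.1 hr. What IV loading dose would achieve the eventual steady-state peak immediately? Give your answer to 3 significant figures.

k = ln 2 / 25.1 = 0.02762 hr⁻¹
Accumulation ratio R = 1 / (1 − e^(−kτ)) = 1 / (1 − e^(−0.02762×28.0)) = 1 / (1 − 0.4615) = 1.857
Loading dose = maintenance dose × R = 272 × 1.857 ≈ 505 mg

505 mg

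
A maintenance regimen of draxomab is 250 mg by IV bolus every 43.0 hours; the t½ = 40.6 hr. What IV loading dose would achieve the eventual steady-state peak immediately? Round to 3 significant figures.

481 mg

k = ln 2 / 40.6 = 0.01707 hr⁻¹
Accumulation ratio R = 1 / (1 − e^(−kτ)) = 1 / (1 − e^(−0.01707×43.0)) = 1 / (1 − 0.4799) = 1.923
Loading dose = maintenance dose × R = 250 × 1.923 ≈ 481 mg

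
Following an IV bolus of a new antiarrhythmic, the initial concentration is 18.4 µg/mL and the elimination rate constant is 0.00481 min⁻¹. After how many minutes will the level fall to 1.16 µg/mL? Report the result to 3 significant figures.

575 minutes

C(t) = C₀ e^(−kt)  ⇒  t = ln(C₀/C) / k
t = ln(18.4/1.16) / 0.004810 = 2.764 / 0.004810 ≈ 575 minutes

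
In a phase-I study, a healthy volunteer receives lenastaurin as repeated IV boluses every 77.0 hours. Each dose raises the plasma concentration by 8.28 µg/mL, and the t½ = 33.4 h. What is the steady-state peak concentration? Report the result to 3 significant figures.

10.4 µg/mL

k = ln 2 / 33.4 = 0.02075 h⁻¹
Fraction remaining after one interval: e^(−kτ) = e^(−0.02075 × 77.0) = 0.2023
R = 1 / (1 − 0.2023) = 1.254
Css,max = 8.28 × 1.254 ≈ 10.4 µg/mL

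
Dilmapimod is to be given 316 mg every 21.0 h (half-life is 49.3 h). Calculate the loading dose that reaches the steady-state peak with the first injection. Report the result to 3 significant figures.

1240 mg

k = ln 2 / 49.3 = 0.01406 h⁻¹
Accumulation ratio R = 1 / (1 − e^(−kτ)) = 1 / (1 − e^(−0.01406×21.0)) = 1 / (1 − 0.7443) = 3.911
Loading dose = maintenance dose × R = 316 × 3.911 ≈ 1240 mg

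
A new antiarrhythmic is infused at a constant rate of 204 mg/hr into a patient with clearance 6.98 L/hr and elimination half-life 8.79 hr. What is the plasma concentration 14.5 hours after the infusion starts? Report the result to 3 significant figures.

19.9 mg/L

Css = rate / CL = 204 / 6.98 = 29.23 mg/L
k = ln 2 / 8.79 = 0.07886 hr⁻¹
C(t) = Css (1 − e^(−kt)) = 29.23 × (1 − e^(−1.143)) = 29.23 × 0.6813 ≈ 19.9 mg/L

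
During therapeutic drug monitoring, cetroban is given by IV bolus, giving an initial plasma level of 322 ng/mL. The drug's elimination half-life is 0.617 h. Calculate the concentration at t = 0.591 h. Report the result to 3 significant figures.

k = ln 2 / 0.617 = 1.123 h⁻¹
C(t) = C₀ e^(−kt) = 322 × e^(−1.123 × 0.591) = 322 × e^(−0.6639) = 322 × 0.5148 ≈ 166 ng/mL

166 ng/mL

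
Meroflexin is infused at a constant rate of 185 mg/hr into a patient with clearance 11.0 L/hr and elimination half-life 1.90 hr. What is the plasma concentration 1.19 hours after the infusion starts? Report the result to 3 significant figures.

5.92 mg/L

Css = rate / CL = 185 / 11.0 = 16.82 mg/L
k = ln 2 / 1.90 = 0.3648 hr⁻¹
C(t) = Css (1 − e^(−kt)) = 16.82 × (1 − e^(−0.4341)) = 16.82 × 0.3522 ≈ 5.92 mg/L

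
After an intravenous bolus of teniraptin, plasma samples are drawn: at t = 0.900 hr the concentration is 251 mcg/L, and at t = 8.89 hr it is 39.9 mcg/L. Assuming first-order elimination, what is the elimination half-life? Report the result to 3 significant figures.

k = ln(C₁/C₂) / (t₂ − t₁) = ln(251/39.9) / (8.89 − 0.900)
  = 1.839 / 7.990 = 0.2302 hr⁻¹
t½ = ln 2 / k = ln 2 / 0.2302 ≈ 3.01 hours

3.01 hours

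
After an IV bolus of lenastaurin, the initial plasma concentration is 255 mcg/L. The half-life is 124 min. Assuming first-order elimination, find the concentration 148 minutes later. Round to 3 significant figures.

k = ln 2 / 124 = 0.005590 min⁻¹
148 min is 1.194 half-lives, so C = 255 × (1/2)^1.194 = 255 × 0.4372 ≈ 111 mcg/L

111 mcg/L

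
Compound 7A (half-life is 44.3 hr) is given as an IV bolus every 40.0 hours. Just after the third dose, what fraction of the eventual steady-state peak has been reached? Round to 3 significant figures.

0.847

k = ln 2 / 44.3 = 0.01565 hr⁻¹
f_n = 1 − e^(−nkτ) = 1 − e^(−3 × 0.01565 × 40.0) = 1 − e^(−1.878) = 1 − 0.1530 ≈ 0.847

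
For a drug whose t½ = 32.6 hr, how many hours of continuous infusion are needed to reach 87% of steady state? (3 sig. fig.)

k = ln 2 / 32.6 = 0.02126 hr⁻¹
f = 1 − e^(−kt)  ⇒  t = −ln(1 − f) / k
t = −ln(1 − 0.87) / 0.02126 = 2.040 / 0.02126 ≈ 96.0 hours

96.0 hours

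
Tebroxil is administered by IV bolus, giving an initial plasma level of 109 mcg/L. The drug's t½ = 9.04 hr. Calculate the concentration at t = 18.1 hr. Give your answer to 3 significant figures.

27.2 mcg/L

k = ln 2 / 9.04 = 0.07668 hr⁻¹
18.1 hr is 2.002 half-lives, so C = 109 × (1/2)^2.002 = 109 × 0.2496 ≈ 27.2 mcg/L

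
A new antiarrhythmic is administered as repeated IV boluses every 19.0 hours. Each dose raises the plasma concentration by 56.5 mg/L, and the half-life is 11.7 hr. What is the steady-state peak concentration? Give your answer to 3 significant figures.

83.6 mg/L

k = ln 2 / 11.7 = 0.05924 hr⁻¹
Fraction remaining after one interval: e^(−kτ) = e^(−0.05924 × 19.0) = 0.3245
R = 1 / (1 − 0.3245) = 1.480
Css,max = 56.5 × 1.480 ≈ 83.6 mg/L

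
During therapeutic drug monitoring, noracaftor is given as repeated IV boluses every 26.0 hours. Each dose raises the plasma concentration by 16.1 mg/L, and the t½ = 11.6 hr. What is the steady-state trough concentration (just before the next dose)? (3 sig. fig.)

4.32 mg/L

k = ln 2 / 11.6 = 0.05975 hr⁻¹
Fraction remaining after one interval: e^(−kτ) = e^(−0.05975 × 26.0) = 0.2115
R = 1 / (1 − 0.2115) = 1.268
Css,max = 16.1 × 1.268 = 20.42 mg/L
Css,min = Css,max × e^(−kτ) = 20.42 × 0.2115 ≈ 4.32 mg/L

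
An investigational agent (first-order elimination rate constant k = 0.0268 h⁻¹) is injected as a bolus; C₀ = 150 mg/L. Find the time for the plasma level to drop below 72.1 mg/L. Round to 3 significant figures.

27.3 hours

C(t) = C₀ e^(−kt)  ⇒  t = ln(C₀/C) / k
t = ln(150/72.1) / 0.02680 = 0.7326 / 0.02680 ≈ 27.3 hours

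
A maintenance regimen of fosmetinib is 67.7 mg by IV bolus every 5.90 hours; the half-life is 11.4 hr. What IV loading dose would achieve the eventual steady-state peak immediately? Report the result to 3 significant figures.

225 mg

k = ln 2 / 11.4 = 0.06080 hr⁻¹
Accumulation ratio R = 1 / (1 − e^(−kτ)) = 1 / (1 − e^(−0.06080×5.90)) = 1 / (1 − 0.6986) = 3.317
Loading dose = maintenance dose × R = 67.7 × 3.317 ≈ 225 mg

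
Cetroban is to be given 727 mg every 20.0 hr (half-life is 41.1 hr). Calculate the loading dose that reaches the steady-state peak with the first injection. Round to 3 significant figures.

k = ln 2 / 41.1 = 0.01686 hr⁻¹
Accumulation ratio R = 1 / (1 − e^(−kτ)) = 1 / (1 − e^(−0.01686×20.0)) = 1 / (1 − 0.7137) = 3.493
Loading dose = maintenance dose × R = 727 × 3.493 ≈ 2540 mg

2540 mg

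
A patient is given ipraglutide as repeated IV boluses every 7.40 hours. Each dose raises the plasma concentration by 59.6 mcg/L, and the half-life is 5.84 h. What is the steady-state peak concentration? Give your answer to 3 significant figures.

k = ln 2 / 5.84 = 0.1187 h⁻¹
Fraction remaining after one interval: e^(−kτ) = e^(−0.1187 × 7.40) = 0.4155
R = 1 / (1 − 0.4155) = 1.711
Css,max = 59.6 × 1.711 ≈ 102 mcg/L

102 mcg/L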